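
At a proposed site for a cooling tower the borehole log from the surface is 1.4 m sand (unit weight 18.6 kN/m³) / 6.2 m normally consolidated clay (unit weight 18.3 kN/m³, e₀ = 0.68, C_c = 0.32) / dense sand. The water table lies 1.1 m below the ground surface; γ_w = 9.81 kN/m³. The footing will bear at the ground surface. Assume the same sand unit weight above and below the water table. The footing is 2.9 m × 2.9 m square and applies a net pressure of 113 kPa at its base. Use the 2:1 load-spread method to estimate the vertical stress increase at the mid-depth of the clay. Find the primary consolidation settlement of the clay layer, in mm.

S_c ≈ 154 mm

Mid-depth of clay below the ground surface: z = 1.4 + 6.2/2 = 4.5 m.
Total vertical stress at mid-clay: σ_v = 18.6×1.4 + 18.3×3.1 = 82.77 kPa.
Pore pressure: u = 9.81×(4.5 − 1.1) = 33.354 kPa.
Initial effective stress: σ'_0 = σ_v − u = 82.77 − 33.354 = 49.416 kPa.
Stress increase at mid-clay by the 2:1 spreading method:
Δσ = qBL/((B+z)(L+z)) = 113×2.9×2.9/((2.9+4.5)(2.9+4.5)) = 17.354 kPa
Final effective stress: σ'_f = σ'_0 + Δσ = 49.416 + 17.354 = 66.77 kPa.
Normally consolidated clay, so the full stress increment lies on the virgin compression line:
S_c = C_c·H/(1+e₀)·log₁₀(σ'_f/σ'_0) = 0.32×6.2/(1+0.68)×log₁₀(66.77/49.416)
    = 1.181 × 0.13071 = 0.1544 m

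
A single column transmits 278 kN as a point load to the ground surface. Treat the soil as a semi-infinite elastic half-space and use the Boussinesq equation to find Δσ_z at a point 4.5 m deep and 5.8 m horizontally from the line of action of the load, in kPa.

Boussinesq vertical stress below a point load on an elastic half-space:
Δσ_z = 3P/(2πz²) · [1 + (r/z)²]^(−5/2)
r/z = 5.8/4.5 = 1.2889; [1+(r/z)²]^(−5/2) = 0.086555.
Δσ_z = 3×278/(2π×4.5²) × 0.086555 = 6.5548 × 0.086555 = 0.5674 kPa

Δσ_z ≈ 0.567 kPa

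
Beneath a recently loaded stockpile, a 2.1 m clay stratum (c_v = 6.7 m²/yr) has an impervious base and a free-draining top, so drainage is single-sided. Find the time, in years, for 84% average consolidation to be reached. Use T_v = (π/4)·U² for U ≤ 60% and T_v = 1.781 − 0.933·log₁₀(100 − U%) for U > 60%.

t ≈ 0.433 years

Drainage path length: H_d = H = 2.1 m (single drainage).
U > 60%: T_v = 1.781 − 0.933·log₁₀(100 − 84) = 0.65756.
t = T_v·H_d²/c_v = 0.65756×2.1²/6.7 = 0.4328 years.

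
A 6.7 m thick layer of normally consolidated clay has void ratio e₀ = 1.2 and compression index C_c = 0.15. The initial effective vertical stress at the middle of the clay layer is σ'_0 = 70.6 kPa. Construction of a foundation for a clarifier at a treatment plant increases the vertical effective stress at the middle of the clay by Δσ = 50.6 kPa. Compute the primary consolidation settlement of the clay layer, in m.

S_c ≈ 0.107 m

Final effective stress: σ'_f = σ'_0 + Δσ = 70.6 + 50.6 = 121.2 kPa.
Normally consolidated clay, so the full stress increment lies on the virgin compression line:
S_c = C_c·H/(1+e₀)·log₁₀(σ'_f/σ'_0) = 0.15×6.7/(1+1.2)×log₁₀(121.2/70.6)
    = 0.45682 × 0.2347 = 0.1072 m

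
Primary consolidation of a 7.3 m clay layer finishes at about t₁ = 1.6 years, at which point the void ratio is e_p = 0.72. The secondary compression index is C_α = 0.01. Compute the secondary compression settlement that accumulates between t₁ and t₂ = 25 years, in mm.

Secondary compression: S_s = C_α·H/(1+e_p)·log₁₀(t₂/t₁)
S_s = 0.01×7.3/(1+0.72)×log₁₀(25/1.6)
    = 0.04244 × 1.194 = 0.05067 m

S_s ≈ 50.7 mm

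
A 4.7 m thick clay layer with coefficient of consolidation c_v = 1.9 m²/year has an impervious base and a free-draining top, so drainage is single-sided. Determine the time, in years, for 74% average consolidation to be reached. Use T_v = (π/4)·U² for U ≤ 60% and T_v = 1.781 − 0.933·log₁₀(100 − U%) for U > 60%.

t ≈ 5.36 years

Drainage path length: H_d = H = 4.7 m (single drainage).
U > 60%: T_v = 1.781 − 0.933·log₁₀(100 − 74) = 0.46083.
t = T_v·H_d²/c_v = 0.46083×4.7²/1.9 = 5.358 years.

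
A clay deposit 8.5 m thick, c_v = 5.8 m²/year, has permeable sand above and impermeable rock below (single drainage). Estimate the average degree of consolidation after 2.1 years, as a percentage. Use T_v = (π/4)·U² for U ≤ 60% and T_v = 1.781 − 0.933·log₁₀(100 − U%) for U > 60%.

Drainage path length: H_d = H = 8.5 m (single drainage).
T_v = c_v·t/H_d² = 5.8×2.1/8.5² = 0.16858.
T_v = 0.16858 corresponds to the U ≤ 60% branch:
U = √(4T_v/π) = 0.4633

U ≈ 46.3 %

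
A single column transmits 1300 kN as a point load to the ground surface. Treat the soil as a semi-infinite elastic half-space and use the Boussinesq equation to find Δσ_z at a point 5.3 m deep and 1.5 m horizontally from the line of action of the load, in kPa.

Δσ_z ≈ 18.2 kPa

Boussinesq vertical stress below a point load on an elastic half-space:
Δσ_z = 3P/(2πz²) · [1 + (r/z)²]^(−5/2)
r/z = 1.5/5.3 = 0.28302; [1+(r/z)²]^(−5/2) = 0.82478.
Δσ_z = 3×1300/(2π×5.3²) × 0.82478 = 22.097 × 0.82478 = 18.23 kPa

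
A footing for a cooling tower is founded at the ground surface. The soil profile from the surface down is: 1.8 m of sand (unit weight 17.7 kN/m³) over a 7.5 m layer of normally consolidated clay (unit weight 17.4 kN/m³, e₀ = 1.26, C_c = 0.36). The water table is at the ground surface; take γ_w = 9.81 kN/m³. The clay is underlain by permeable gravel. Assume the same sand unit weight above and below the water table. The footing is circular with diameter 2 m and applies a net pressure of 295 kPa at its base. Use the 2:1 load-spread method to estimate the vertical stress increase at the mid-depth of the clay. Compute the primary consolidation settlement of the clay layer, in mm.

S_c ≈ 205 mm

Mid-depth of clay below the ground surface: z = 1.8 + 7.5/2 = 5.55 m.
Total vertical stress at mid-clay: σ_v = 17.7×1.8 + 17.4×3.75 = 97.11 kPa.
Pore pressure: u = 9.81×(5.55 − 0) = 54.446 kPa.
Initial effective stress: σ'_0 = σ_v − u = 97.11 − 54.446 = 42.664 kPa.
Stress increase at mid-clay by the 2:1 spreading method:
Δσ ≈ qD²/(D+z)² = 295×2²/(2+5.55)² = 20.701 kPa
Final effective stress: σ'_f = σ'_0 + Δσ = 42.664 + 20.701 = 63.365 kPa.
Normally consolidated clay, so the full stress increment lies on the virgin compression line:
S_c = C_c·H/(1+e₀)·log₁₀(σ'_f/σ'_0) = 0.36×7.5/(1+1.26)×log₁₀(63.365/42.664)
    = 1.1947 × 0.17179 = 0.2052 m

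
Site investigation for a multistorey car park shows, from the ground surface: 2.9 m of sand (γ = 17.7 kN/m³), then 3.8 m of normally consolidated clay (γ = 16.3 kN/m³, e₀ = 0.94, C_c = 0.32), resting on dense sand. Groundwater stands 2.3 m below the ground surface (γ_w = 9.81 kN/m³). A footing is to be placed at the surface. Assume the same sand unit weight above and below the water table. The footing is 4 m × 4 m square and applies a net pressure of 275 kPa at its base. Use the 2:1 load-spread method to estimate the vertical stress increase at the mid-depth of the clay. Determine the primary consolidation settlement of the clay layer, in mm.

S_c ≈ 186 mm

Mid-depth of clay below the ground surface: z = 2.9 + 3.8/2 = 4.8 m.
Total vertical stress at mid-clay: σ_v = 17.7×2.9 + 16.3×1.9 = 82.3 kPa.
Pore pressure: u = 9.81×(4.8 − 2.3) = 24.525 kPa.
Initial effective stress: σ'_0 = σ_v − u = 82.3 − 24.525 = 57.775 kPa.
Stress increase at mid-clay by the 2:1 spreading method:
Δσ = qBL/((B+z)(L+z)) = 275×4×4/((4+4.8)(4+4.8)) = 56.818 kPa
Final effective stress: σ'_f = σ'_0 + Δσ = 57.775 + 56.818 = 114.59 kPa.
Normally consolidated clay, so the full stress increment lies on the virgin compression line:
S_c = C_c·H/(1+e₀)·log₁₀(σ'_f/σ'_0) = 0.32×3.8/(1+0.94)×log₁₀(114.59/57.775)
    = 0.6268 × 0.29741 = 0.1864 m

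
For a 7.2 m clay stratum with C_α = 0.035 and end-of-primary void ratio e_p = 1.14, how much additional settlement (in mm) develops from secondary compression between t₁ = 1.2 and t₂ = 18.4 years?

S_s ≈ 140 mm

Secondary compression: S_s = C_α·H/(1+e_p)·log₁₀(t₂/t₁)
S_s = 0.035×7.2/(1+1.14)×log₁₀(18.4/1.2)
    = 0.1178 × 1.186 = 0.1396 m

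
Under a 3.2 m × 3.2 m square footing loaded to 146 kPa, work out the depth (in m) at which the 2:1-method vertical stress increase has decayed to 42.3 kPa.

2:1 spreading — at depth z the loaded area has grown by z in each plan dimension:
qB²/(B+z)² = Δσ_z ⇒ z = B(√(q/Δσ_z) − 1) = 3.2×(√(146/42.3) − 1) = 2.745 m

z ≈ 2.75 m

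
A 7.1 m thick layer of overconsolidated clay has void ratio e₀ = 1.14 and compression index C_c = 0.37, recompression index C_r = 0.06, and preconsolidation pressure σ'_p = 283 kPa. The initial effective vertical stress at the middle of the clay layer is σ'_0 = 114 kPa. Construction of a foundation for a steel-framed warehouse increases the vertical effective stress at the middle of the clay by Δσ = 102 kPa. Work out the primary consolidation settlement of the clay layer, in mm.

Final effective stress: σ'_f = 114 + 102 = 216 kPa.
σ'_f = 216 ≤ σ'_p = 283 kPa, so the clay remains overconsolidated and only the recompression index applies:
S_c = C_r·H/(1+e₀)·log₁₀(σ'_f/σ'_0) = 0.06×7.1/2.14×log₁₀(216/114)
    = 0.19907 × 0.27755 = 0.05525 m

S_c ≈ 55.3 mm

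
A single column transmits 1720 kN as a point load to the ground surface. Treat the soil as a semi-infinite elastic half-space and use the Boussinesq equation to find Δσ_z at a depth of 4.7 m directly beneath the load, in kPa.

Δσ_z ≈ 37.2 kPa

Boussinesq vertical stress below a point load on an elastic half-space:
Δσ_z = 3P/(2πz²) · [1 + (r/z)²]^(−5/2)
r/z = 0/4.7 = 0; [1+(r/z)²]^(−5/2) = 1.
Δσ_z = 3×1720/(2π×4.7²) × 1 = 37.177 × 1 = 37.18 kPa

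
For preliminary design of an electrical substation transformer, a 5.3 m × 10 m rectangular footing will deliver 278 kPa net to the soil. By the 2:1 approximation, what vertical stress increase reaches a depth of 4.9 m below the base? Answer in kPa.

Δσ_z ≈ 96.9 kPa

By the 2:1 method the load spreads at 1 horizontal : 2 vertical, so at depth z the loaded area has grown by z in each plan dimension:
Δσ = qBL/((B+z)(L+z)) = 278×5.3×10/((5.3+4.9)(10+4.9)) = 96.947 kPa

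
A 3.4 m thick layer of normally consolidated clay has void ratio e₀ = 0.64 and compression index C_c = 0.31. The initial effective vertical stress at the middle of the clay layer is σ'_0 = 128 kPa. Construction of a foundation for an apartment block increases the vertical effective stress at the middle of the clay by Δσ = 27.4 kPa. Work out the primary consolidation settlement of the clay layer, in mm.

Final effective stress: σ'_f = σ'_0 + Δσ = 128 + 27.4 = 155.4 kPa.
Normally consolidated clay, so the full stress increment lies on the virgin compression line:
S_c = C_c·H/(1+e₀)·log₁₀(σ'_f/σ'_0) = 0.31×3.4/(1+0.64)×log₁₀(155.4/128)
    = 0.64268 × 0.084241 = 0.05414 m

S_c ≈ 54.1 mm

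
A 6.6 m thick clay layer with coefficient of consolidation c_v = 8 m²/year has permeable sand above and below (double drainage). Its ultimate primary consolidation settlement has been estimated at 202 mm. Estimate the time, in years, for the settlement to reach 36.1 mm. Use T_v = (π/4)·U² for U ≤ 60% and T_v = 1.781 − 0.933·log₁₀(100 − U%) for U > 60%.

t ≈ 0.0341 years

Drainage path length: H_d = H/2 = 3.3 m (double drainage).
U = S(t)/S_ult = 36.1/202 = 0.1787.
U ≤ 60%: T_v = (π/4)·U² = (π/4)×0.17871² = 0.025084.
t = T_v·H_d²/c_v = 0.025084×3.3²/8 = 0.03415 years.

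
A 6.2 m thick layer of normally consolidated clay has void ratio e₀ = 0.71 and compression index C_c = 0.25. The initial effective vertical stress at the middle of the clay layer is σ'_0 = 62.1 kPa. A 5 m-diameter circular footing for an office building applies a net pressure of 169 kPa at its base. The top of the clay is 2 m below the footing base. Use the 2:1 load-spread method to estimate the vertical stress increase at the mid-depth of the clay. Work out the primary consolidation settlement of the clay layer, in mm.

S_c ≈ 201 mm

Mid-depth of clay below the footing base: z = 2 + 6.2/2 = 5.1 m.
Stress increase at mid-clay by the 2:1 spreading method:
Δσ ≈ qD²/(D+z)² = 169×5²/(5+5.1)² = 41.418 kPa
Final effective stress: σ'_f = σ'_0 + Δσ = 62.1 + 41.418 = 103.52 kPa.
Normally consolidated clay, so the full stress increment lies on the virgin compression line:
S_c = C_c·H/(1+e₀)·log₁₀(σ'_f/σ'_0) = 0.25×6.2/(1+0.71)×log₁₀(103.52/62.1)
    = 0.90643 × 0.22193 = 0.2012 m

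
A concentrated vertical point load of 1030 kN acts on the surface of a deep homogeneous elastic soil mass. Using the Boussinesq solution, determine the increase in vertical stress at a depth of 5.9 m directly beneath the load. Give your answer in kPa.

Boussinesq vertical stress below a point load on an elastic half-space:
Δσ_z = 3P/(2πz²) · [1 + (r/z)²]^(−5/2)
r/z = 0/5.9 = 0; [1+(r/z)²]^(−5/2) = 1.
Δσ_z = 3×1030/(2π×5.9²) × 1 = 14.128 × 1 = 14.13 kPa

Δσ_z ≈ 14.1 kPa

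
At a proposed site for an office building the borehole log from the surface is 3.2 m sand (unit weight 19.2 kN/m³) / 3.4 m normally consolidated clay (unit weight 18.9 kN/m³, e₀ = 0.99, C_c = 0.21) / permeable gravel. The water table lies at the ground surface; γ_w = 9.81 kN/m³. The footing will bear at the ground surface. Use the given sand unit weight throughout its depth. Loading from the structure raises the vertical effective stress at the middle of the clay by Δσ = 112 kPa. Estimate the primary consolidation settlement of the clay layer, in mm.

Mid-depth of clay below the ground surface: z = 3.2 + 3.4/2 = 4.9 m.
Total vertical stress at mid-clay: σ_v = 19.2×3.2 + 18.9×1.7 = 93.57 kPa.
Pore pressure: u = 9.81×(4.9 − 0) = 48.069 kPa.
Initial effective stress: σ'_0 = σ_v − u = 93.57 − 48.069 = 45.501 kPa.
Final effective stress: σ'_f = σ'_0 + Δσ = 45.501 + 112 = 157.5 kPa.
Normally consolidated clay, so the full stress increment lies on the virgin compression line:
S_c = C_c·H/(1+e₀)·log₁₀(σ'_f/σ'_0) = 0.21×3.4/(1+0.99)×log₁₀(157.5/45.501)
    = 0.35879 × 0.53926 = 0.1935 m

S_c ≈ 193 mm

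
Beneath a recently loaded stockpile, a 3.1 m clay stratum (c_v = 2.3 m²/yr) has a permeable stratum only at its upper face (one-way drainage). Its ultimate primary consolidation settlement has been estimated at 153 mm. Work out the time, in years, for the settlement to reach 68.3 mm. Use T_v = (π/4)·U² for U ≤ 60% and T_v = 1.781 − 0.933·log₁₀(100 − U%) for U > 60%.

t ≈ 0.654 years

Drainage path length: H_d = H = 3.1 m (single drainage).
U = S(t)/S_ult = 68.3/153 = 0.4464.
U ≤ 60%: T_v = (π/4)·U² = (π/4)×0.44641² = 0.15651.
t = T_v·H_d²/c_v = 0.15651×3.1²/2.3 = 0.6539 years.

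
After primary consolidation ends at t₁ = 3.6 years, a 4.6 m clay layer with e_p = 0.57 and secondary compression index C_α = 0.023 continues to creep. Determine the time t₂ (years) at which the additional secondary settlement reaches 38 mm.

t₂ ≈ 13.2 years

S_s = C_α·H/(1+e_p)·log₁₀(t₂/t₁) ⇒ log₁₀(t₂/t₁) = S_s·(1+e_p)/(C_α·H).
log₁₀(t₂/t₁) = 0.038 × (1+0.57) / (0.023×4.6) = 0.5639
t₂ = t₁ × 10^0.5639 = 3.6 × 3.663 = 13.19 years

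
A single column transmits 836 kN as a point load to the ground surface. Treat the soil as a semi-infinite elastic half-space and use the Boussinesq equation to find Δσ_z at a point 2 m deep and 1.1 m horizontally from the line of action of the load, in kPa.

Δσ_z ≈ 51.5 kPa

Boussinesq vertical stress below a point load on an elastic half-space:
Δσ_z = 3P/(2πz²) · [1 + (r/z)²]^(−5/2)
r/z = 1.1/2 = 0.55; [1+(r/z)²]^(−5/2) = 0.51648.
Δσ_z = 3×836/(2π×2²) × 0.51648 = 99.79 × 0.51648 = 51.54 kPa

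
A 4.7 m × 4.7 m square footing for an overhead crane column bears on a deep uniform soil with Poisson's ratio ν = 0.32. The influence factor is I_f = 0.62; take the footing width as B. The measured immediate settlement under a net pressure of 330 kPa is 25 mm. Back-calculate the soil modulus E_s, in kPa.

E_s ≈ 34500 kPa

S_e = q·B·(1−ν²)/E_s · I_f  ⇒  E_s = q·B·(1−ν²)·I_f / S_e.
E_s = 330 × 4.7 × 0.8976 × 0.62 / 0.025 = 34530 kPa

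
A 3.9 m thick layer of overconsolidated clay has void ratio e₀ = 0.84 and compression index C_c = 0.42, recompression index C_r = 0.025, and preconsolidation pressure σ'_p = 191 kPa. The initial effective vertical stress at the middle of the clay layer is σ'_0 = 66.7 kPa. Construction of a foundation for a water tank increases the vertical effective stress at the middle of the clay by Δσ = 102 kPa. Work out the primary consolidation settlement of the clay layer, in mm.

S_c ≈ 21.4 mm

Final effective stress: σ'_f = 66.7 + 102 = 168.7 kPa.
σ'_f = 168.7 ≤ σ'_p = 191 kPa, so the clay remains overconsolidated and only the recompression index applies:
S_c = C_r·H/(1+e₀)·log₁₀(σ'_f/σ'_0) = 0.025×3.9/1.84×log₁₀(168.7/66.7)
    = 0.05299 × 0.40299 = 0.02135 m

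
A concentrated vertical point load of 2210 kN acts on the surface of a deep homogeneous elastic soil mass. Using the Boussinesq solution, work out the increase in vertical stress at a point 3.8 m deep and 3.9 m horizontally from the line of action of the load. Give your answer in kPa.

Boussinesq vertical stress below a point load on an elastic half-space:
Δσ_z = 3P/(2πz²) · [1 + (r/z)²]^(−5/2)
r/z = 3.9/3.8 = 1.0263; [1+(r/z)²]^(−5/2) = 0.16552.
Δσ_z = 3×2210/(2π×3.8²) × 0.16552 = 73.075 × 0.16552 = 12.1 kPa

Δσ_z ≈ 12.1 kPa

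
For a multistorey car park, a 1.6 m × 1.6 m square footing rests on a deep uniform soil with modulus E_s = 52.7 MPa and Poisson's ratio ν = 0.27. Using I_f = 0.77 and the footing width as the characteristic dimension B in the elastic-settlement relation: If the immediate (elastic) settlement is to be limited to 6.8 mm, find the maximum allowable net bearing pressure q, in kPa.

q ≈ 314 kPa

E_s = 52.7 MPa = 52700 kPa.
S_e = q·B·(1−ν²)/E_s · I_f  ⇒  q = S_e·E_s / (B·(1−ν²)·I_f).
q = 0.0068 × 52700 / (1.6 × 0.9271 × 0.77) = 313.7 kPa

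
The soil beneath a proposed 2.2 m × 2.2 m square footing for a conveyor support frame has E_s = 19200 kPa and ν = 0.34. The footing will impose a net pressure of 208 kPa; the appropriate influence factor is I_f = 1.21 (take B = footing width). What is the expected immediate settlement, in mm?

S_e ≈ 25.5 mm

Immediate (elastic) settlement: S_e = q·B·(1−ν²)/E_s · I_f.
S_e = 208 × 2.2 × (1 − 0.34²) / 19200 × 1.21
    = 208 × 2.2 × 0.8844 / 19200 × 1.21
    = 0.0255 m = 25.5 mm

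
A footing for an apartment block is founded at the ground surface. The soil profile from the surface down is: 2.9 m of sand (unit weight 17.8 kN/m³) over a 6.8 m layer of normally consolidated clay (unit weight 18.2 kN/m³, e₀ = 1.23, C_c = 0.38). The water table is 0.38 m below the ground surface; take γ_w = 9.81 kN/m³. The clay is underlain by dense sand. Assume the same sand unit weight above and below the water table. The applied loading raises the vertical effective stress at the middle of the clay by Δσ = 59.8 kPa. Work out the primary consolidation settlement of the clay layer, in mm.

S_c ≈ 368 mm

Mid-depth of clay below the ground surface: z = 2.9 + 6.8/2 = 6.3 m.
Total vertical stress at mid-clay: σ_v = 17.8×2.9 + 18.2×3.4 = 113.5 kPa.
Pore pressure: u = 9.81×(6.3 − 0.38) = 58.075 kPa.
Initial effective stress: σ'_0 = σ_v − u = 113.5 − 58.075 = 55.425 kPa.
Final effective stress: σ'_f = σ'_0 + Δσ = 55.425 + 59.8 = 115.22 kPa.
Normally consolidated clay, so the full stress increment lies on the virgin compression line:
S_c = C_c·H/(1+e₀)·log₁₀(σ'_f/σ'_0) = 0.38×6.8/(1+1.23)×log₁₀(115.22/55.425)
    = 1.1587 × 0.31782 = 0.3683 m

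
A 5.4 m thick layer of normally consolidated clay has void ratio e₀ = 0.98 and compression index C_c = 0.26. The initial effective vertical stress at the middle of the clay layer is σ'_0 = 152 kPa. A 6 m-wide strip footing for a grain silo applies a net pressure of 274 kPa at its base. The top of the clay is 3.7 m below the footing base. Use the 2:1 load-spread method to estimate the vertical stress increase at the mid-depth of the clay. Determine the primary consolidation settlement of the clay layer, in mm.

S_c ≈ 193 mm

Mid-depth of clay below the footing base: z = 3.7 + 5.4/2 = 6.4 m.
Stress increase at mid-clay by the 2:1 spreading method:
Δσ = qB/(B+z) = 274×6/(6+6.4) = 132.58 kPa
Final effective stress: σ'_f = σ'_0 + Δσ = 152 + 132.58 = 284.58 kPa.
Normally consolidated clay, so the full stress increment lies on the virgin compression line:
S_c = C_c·H/(1+e₀)·log₁₀(σ'_f/σ'_0) = 0.26×5.4/(1+0.98)×log₁₀(284.58/152)
    = 0.70909 × 0.27236 = 0.1931 m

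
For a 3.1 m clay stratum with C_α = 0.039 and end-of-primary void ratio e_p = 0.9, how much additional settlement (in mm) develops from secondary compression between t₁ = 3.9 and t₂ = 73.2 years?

Secondary compression: S_s = C_α·H/(1+e_p)·log₁₀(t₂/t₁)
S_s = 0.039×3.1/(1+0.9)×log₁₀(73.2/3.9)
    = 0.06363 × 1.273 = 0.08103 m

S_s ≈ 81 mm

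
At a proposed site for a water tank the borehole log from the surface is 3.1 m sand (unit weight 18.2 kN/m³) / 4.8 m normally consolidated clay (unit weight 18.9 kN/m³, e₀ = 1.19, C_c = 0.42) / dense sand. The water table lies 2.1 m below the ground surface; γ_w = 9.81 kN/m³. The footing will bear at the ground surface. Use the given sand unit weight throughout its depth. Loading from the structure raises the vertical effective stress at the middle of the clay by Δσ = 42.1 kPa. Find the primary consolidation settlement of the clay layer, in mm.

S_c ≈ 192 mm

Mid-depth of clay below the ground surface: z = 3.1 + 4.8/2 = 5.5 m.
Total vertical stress at mid-clay: σ_v = 18.2×3.1 + 18.9×2.4 = 101.78 kPa.
Pore pressure: u = 9.81×(5.5 − 2.1) = 33.354 kPa.
Initial effective stress: σ'_0 = σ_v − u = 101.78 − 33.354 = 68.426 kPa.
Final effective stress: σ'_f = σ'_0 + Δσ = 68.426 + 42.1 = 110.53 kPa.
Normally consolidated clay, so the full stress increment lies on the virgin compression line:
S_c = C_c·H/(1+e₀)·log₁₀(σ'_f/σ'_0) = 0.42×4.8/(1+1.19)×log₁₀(110.53/68.426)
    = 0.92055 × 0.20826 = 0.1917 m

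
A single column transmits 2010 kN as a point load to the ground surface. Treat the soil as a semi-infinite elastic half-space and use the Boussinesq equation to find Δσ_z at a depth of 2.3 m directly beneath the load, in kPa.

Δσ_z ≈ 181 kPa

Boussinesq vertical stress below a point load on an elastic half-space:
Δσ_z = 3P/(2πz²) · [1 + (r/z)²]^(−5/2)
r/z = 0/2.3 = 0; [1+(r/z)²]^(−5/2) = 1.
Δσ_z = 3×2010/(2π×2.3²) × 1 = 181.42 × 1 = 181.4 kPa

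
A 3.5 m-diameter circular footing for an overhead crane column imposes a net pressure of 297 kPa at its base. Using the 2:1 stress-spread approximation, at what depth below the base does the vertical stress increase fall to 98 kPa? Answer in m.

2:1 spreading — at depth z the loaded area has grown by z in each plan dimension:
qD²/(D+z)² = Δσ_z ⇒ z = D(√(q/Δσ_z) − 1) = 3.5×(√(297/98) − 1) = 2.593 m

z ≈ 2.59 m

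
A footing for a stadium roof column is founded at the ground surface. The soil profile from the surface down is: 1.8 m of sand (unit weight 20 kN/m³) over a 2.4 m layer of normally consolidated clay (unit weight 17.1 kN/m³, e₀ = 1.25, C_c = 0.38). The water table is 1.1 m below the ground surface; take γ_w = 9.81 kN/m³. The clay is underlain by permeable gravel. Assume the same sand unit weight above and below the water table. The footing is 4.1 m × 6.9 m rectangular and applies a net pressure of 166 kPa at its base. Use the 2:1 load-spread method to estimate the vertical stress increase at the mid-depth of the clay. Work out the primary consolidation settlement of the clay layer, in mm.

Mid-depth of clay below the ground surface: z = 1.8 + 2.4/2 = 3 m.
Total vertical stress at mid-clay: σ_v = 20×1.8 + 17.1×1.2 = 56.52 kPa.
Pore pressure: u = 9.81×(3 − 1.1) = 18.639 kPa.
Initial effective stress: σ'_0 = σ_v − u = 56.52 − 18.639 = 37.881 kPa.
Stress increase at mid-clay by the 2:1 spreading method:
Δσ = qBL/((B+z)(L+z)) = 166×4.1×6.9/((4.1+3)(6.9+3)) = 66.811 kPa
Final effective stress: σ'_f = σ'_0 + Δσ = 37.881 + 66.811 = 104.69 kPa.
Normally consolidated clay, so the full stress increment lies on the virgin compression line:
S_c = C_c·H/(1+e₀)·log₁₀(σ'_f/σ'_0) = 0.38×2.4/(1+1.25)×log₁₀(104.69/37.881)
    = 0.40533 × 0.44148 = 0.1789 m

S_c ≈ 179 mm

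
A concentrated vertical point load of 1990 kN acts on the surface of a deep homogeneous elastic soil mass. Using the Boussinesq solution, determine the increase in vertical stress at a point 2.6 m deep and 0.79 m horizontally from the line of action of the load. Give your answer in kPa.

Δσ_z ≈ 113 kPa

Boussinesq vertical stress below a point load on an elastic half-space:
Δσ_z = 3P/(2πz²) · [1 + (r/z)²]^(−5/2)
r/z = 0.79/2.6 = 0.30385; [1+(r/z)²]^(−5/2) = 0.8019.
Δσ_z = 3×1990/(2π×2.6²) × 0.8019 = 140.56 × 0.8019 = 112.7 kPa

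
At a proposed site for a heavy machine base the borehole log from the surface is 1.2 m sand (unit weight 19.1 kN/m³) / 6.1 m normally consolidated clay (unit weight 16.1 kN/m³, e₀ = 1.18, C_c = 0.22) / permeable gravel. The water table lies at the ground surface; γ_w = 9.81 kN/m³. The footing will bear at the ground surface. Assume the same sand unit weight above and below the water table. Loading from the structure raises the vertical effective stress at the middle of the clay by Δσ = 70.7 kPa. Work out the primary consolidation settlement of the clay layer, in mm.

S_c ≈ 322 mm

Mid-depth of clay below the ground surface: z = 1.2 + 6.1/2 = 4.25 m.
Total vertical stress at mid-clay: σ_v = 19.1×1.2 + 16.1×3.05 = 72.025 kPa.
Pore pressure: u = 9.81×(4.25 − 0) = 41.693 kPa.
Initial effective stress: σ'_0 = σ_v − u = 72.025 − 41.693 = 30.332 kPa.
Final effective stress: σ'_f = σ'_0 + Δσ = 30.332 + 70.7 = 101.03 kPa.
Normally consolidated clay, so the full stress increment lies on the virgin compression line:
S_c = C_c·H/(1+e₀)·log₁₀(σ'_f/σ'_0) = 0.22×6.1/(1+1.18)×log₁₀(101.03/30.332)
    = 0.6156 × 0.52255 = 0.3217 m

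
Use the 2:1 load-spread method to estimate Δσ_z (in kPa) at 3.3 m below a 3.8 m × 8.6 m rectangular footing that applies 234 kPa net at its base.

By the 2:1 method the load spreads at 1 horizontal : 2 vertical, so at depth z the loaded area has grown by z in each plan dimension:
Δσ = qBL/((B+z)(L+z)) = 234×3.8×8.6/((3.8+3.3)(8.6+3.3)) = 90.509 kPa

Δσ_z ≈ 90.5 kPa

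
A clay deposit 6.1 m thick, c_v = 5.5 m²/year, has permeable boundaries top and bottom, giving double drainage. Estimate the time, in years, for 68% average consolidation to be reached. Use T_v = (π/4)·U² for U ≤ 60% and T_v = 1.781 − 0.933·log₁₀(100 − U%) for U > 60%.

Drainage path length: H_d = H/2 = 3.05 m (double drainage).
U > 60%: T_v = 1.781 − 0.933·log₁₀(100 − 68) = 0.3767.
t = T_v·H_d²/c_v = 0.3767×3.05²/5.5 = 0.6371 years.

t ≈ 0.637 years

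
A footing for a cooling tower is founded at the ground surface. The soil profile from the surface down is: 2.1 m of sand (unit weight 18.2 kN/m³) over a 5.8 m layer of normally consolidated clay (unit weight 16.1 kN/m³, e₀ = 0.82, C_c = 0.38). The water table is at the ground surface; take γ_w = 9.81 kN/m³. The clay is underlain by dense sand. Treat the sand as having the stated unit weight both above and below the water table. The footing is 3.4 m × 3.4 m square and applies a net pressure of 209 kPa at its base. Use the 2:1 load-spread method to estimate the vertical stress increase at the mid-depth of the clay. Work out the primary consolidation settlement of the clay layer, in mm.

S_c ≈ 353 mm

Mid-depth of clay below the ground surface: z = 2.1 + 5.8/2 = 5 m.
Total vertical stress at mid-clay: σ_v = 18.2×2.1 + 16.1×2.9 = 84.91 kPa.
Pore pressure: u = 9.81×(5 − 0) = 49.05 kPa.
Initial effective stress: σ'_0 = σ_v − u = 84.91 − 49.05 = 35.86 kPa.
Stress increase at mid-clay by the 2:1 spreading method:
Δσ = qBL/((B+z)(L+z)) = 209×3.4×3.4/((3.4+5)(3.4+5)) = 34.241 kPa
Final effective stress: σ'_f = σ'_0 + Δσ = 35.86 + 34.241 = 70.101 kPa.
Normally consolidated clay, so the full stress increment lies on the virgin compression line:
S_c = C_c·H/(1+e₀)·log₁₀(σ'_f/σ'_0) = 0.38×5.8/(1+0.82)×log₁₀(70.101/35.86)
    = 1.211 × 0.29111 = 0.3525 m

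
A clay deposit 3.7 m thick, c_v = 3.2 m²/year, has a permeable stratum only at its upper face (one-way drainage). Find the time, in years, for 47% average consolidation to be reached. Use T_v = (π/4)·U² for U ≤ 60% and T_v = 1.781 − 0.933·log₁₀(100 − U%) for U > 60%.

t ≈ 0.742 years

Drainage path length: H_d = H = 3.7 m (single drainage).
U ≤ 60%: T_v = (π/4)·U² = (π/4)×0.47² = 0.17349.
t = T_v·H_d²/c_v = 0.17349×3.7²/3.2 = 0.7422 years.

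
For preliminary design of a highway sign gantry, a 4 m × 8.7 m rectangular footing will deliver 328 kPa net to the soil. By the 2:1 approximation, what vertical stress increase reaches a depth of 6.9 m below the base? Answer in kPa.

By the 2:1 method the load spreads at 1 horizontal : 2 vertical, so at depth z the loaded area has grown by z in each plan dimension:
Δσ = qBL/((B+z)(L+z)) = 328×4×8.7/((4+6.9)(8.7+6.9)) = 67.128 kPa

Δσ_z ≈ 67.1 kPa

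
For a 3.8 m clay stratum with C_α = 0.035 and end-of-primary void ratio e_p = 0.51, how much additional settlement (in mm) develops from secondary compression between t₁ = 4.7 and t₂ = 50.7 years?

S_s ≈ 91 mm

Secondary compression: S_s = C_α·H/(1+e_p)·log₁₀(t₂/t₁)
S_s = 0.035×3.8/(1+0.51)×log₁₀(50.7/4.7)
    = 0.08808 × 1.033 = 0.09098 m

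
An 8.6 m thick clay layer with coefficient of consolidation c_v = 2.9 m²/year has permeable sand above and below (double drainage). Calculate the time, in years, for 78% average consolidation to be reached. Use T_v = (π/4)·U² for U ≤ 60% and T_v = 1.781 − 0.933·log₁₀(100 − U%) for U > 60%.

Drainage path length: H_d = H/2 = 4.3 m (double drainage).
U > 60%: T_v = 1.781 − 0.933·log₁₀(100 − 78) = 0.52852.
t = T_v·H_d²/c_v = 0.52852×4.3²/2.9 = 3.37 years.

t ≈ 3.37 years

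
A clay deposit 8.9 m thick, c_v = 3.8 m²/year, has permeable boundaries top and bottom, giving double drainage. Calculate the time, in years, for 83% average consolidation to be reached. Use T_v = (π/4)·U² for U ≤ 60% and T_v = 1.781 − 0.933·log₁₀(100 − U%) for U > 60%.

Drainage path length: H_d = H/2 = 4.45 m (double drainage).
U > 60%: T_v = 1.781 − 0.933·log₁₀(100 − 83) = 0.63299.
t = T_v·H_d²/c_v = 0.63299×4.45²/3.8 = 3.299 years.

t ≈ 3.3 years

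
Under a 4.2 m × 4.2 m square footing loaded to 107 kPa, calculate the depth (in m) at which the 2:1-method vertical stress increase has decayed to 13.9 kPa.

z ≈ 7.45 m

2:1 spreading — at depth z the loaded area has grown by z in each plan dimension:
qB²/(B+z)² = Δσ_z ⇒ z = B(√(q/Δσ_z) − 1) = 4.2×(√(107/13.9) − 1) = 7.453 m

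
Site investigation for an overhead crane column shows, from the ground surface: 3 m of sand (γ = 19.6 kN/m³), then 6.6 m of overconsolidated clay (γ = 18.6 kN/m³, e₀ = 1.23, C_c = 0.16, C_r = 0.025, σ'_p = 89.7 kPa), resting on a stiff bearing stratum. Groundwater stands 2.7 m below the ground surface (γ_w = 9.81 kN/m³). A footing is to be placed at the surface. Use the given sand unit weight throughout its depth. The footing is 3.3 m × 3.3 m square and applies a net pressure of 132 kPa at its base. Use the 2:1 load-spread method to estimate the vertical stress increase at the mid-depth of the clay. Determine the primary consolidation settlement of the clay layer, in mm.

S_c ≈ 25.1 mm

Mid-depth of clay below the ground surface: z = 3 + 6.6/2 = 6.3 m.
Total vertical stress at mid-clay: σ_v = 19.6×3 + 18.6×3.3 = 120.18 kPa.
Pore pressure: u = 9.81×(6.3 − 2.7) = 35.316 kPa.
Initial effective stress: σ'_0 = σ_v − u = 120.18 − 35.316 = 84.864 kPa.
Stress increase at mid-clay by the 2:1 spreading method:
Δσ = qBL/((B+z)(L+z)) = 132×3.3×3.3/((3.3+6.3)(3.3+6.3)) = 15.598 kPa
Final effective stress: σ'_f = 84.864 + 15.598 = 100.46 kPa.
σ'_f = 100.46 > σ'_p = 89.7 kPa, so the stress path crosses the preconsolidation pressure — recompression up to σ'_p, then virgin compression beyond:
S_c = H/(1+e₀)·[C_r·log₁₀(σ'_p/σ'_0) + C_c·log₁₀(σ'_f/σ'_p)]
    = 6.6/2.23 × [0.025×log₁₀(89.7/84.864) + 0.16×log₁₀(100.46/89.7)]
    = 2.9596 × [0.00060172 + 0.0078721] = 0.02508 m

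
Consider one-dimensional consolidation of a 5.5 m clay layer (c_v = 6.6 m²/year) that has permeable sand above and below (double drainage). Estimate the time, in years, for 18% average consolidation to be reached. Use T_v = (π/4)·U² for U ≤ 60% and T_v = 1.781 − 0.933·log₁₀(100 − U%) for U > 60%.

Drainage path length: H_d = H/2 = 2.75 m (double drainage).
U ≤ 60%: T_v = (π/4)·U² = (π/4)×0.18² = 0.025447.
t = T_v·H_d²/c_v = 0.025447×2.75²/6.6 = 0.02916 years.

t ≈ 0.0292 years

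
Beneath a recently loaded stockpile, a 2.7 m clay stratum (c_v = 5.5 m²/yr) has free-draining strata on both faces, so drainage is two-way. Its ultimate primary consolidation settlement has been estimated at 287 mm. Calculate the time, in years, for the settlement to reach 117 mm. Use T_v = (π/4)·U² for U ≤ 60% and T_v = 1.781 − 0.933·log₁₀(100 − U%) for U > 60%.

Drainage path length: H_d = H/2 = 1.35 m (double drainage).
U = S(t)/S_ult = 117/287 = 0.4077.
U ≤ 60%: T_v = (π/4)·U² = (π/4)×0.40767² = 0.13053.
t = T_v·H_d²/c_v = 0.13053×1.35²/5.5 = 0.04325 years.

t ≈ 0.0433 years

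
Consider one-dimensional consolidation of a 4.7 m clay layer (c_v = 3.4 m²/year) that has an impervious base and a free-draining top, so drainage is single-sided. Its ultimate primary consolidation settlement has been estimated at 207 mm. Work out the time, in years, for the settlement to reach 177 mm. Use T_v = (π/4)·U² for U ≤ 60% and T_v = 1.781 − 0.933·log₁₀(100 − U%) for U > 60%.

t ≈ 4.53 years

Drainage path length: H_d = H = 4.7 m (single drainage).
U = S(t)/S_ult = 177/207 = 0.8551.
U > 60%: T_v = 1.781 − 0.933·log₁₀(100 − 85.507) = 0.69765.
t = T_v·H_d²/c_v = 0.69765×4.7²/3.4 = 4.533 years.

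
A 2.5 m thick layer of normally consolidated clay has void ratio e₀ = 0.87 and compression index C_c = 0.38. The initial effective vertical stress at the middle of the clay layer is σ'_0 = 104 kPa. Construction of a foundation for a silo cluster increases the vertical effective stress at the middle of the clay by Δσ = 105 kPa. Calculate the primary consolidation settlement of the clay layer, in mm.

S_c ≈ 154 mm

Final effective stress: σ'_f = σ'_0 + Δσ = 104 + 105 = 209 kPa.
Normally consolidated clay, so the full stress increment lies on the virgin compression line:
S_c = C_c·H/(1+e₀)·log₁₀(σ'_f/σ'_0) = 0.38×2.5/(1+0.87)×log₁₀(209/104)
    = 0.50802 × 0.30311 = 0.154 m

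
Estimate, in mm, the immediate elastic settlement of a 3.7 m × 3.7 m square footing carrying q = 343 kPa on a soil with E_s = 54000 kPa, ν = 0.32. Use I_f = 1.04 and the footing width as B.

S_e ≈ 21.9 mm

Immediate (elastic) settlement: S_e = q·B·(1−ν²)/E_s · I_f.
S_e = 343 × 3.7 × (1 − 0.32²) / 54000 × 1.04
    = 343 × 3.7 × 0.8976 / 54000 × 1.04
    = 0.02194 m = 21.94 mm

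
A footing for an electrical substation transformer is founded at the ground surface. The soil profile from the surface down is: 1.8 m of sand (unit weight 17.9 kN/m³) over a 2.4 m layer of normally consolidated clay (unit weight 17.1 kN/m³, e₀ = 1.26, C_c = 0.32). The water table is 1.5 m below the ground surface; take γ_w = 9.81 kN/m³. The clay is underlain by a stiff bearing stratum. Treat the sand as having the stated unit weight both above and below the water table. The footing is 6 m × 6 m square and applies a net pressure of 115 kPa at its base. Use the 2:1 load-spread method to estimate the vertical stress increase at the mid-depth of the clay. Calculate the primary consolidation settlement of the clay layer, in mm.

S_c ≈ 126 mm

Mid-depth of clay below the ground surface: z = 1.8 + 2.4/2 = 3 m.
Total vertical stress at mid-clay: σ_v = 17.9×1.8 + 17.1×1.2 = 52.74 kPa.
Pore pressure: u = 9.81×(3 − 1.5) = 14.715 kPa.
Initial effective stress: σ'_0 = σ_v − u = 52.74 − 14.715 = 38.025 kPa.
Stress increase at mid-clay by the 2:1 spreading method:
Δσ = qBL/((B+z)(L+z)) = 115×6×6/((6+3)(6+3)) = 51.111 kPa
Final effective stress: σ'_f = σ'_0 + Δσ = 38.025 + 51.111 = 89.136 kPa.
Normally consolidated clay, so the full stress increment lies on the virgin compression line:
S_c = C_c·H/(1+e₀)·log₁₀(σ'_f/σ'_0) = 0.32×2.4/(1+1.26)×log₁₀(89.136/38.025)
    = 0.33982 × 0.36998 = 0.1257 m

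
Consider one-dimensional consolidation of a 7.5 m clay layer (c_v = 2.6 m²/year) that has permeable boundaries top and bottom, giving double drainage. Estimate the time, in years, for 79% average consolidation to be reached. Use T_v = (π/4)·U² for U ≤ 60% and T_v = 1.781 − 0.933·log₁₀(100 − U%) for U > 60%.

Drainage path length: H_d = H/2 = 3.75 m (double drainage).
U > 60%: T_v = 1.781 − 0.933·log₁₀(100 − 79) = 0.54737.
t = T_v·H_d²/c_v = 0.54737×3.75²/2.6 = 2.961 years.

t ≈ 2.96 years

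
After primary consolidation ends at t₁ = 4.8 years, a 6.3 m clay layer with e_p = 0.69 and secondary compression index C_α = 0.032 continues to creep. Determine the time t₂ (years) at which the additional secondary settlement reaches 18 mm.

S_s = C_α·H/(1+e_p)·log₁₀(t₂/t₁) ⇒ log₁₀(t₂/t₁) = S_s·(1+e_p)/(C_α·H).
log₁₀(t₂/t₁) = 0.018 × (1+0.69) / (0.032×6.3) = 0.1509
t₂ = t₁ × 10^0.1509 = 4.8 × 1.415 = 6.794 years

t₂ ≈ 6.79 years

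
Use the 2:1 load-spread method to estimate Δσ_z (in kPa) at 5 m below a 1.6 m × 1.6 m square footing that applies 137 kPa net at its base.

Δσ_z ≈ 8.05 kPa

By the 2:1 method the load spreads at 1 horizontal : 2 vertical, so at depth z the loaded area has grown by z in each plan dimension:
Δσ = qBL/((B+z)(L+z)) = 137×1.6×1.6/((1.6+5)(1.6+5)) = 8.0514 kPa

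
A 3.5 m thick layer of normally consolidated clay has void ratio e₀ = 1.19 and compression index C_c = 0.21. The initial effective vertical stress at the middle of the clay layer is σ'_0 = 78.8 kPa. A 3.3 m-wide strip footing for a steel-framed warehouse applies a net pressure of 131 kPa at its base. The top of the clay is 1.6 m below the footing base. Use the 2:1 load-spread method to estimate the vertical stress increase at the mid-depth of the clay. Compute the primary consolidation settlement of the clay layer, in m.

S_c ≈ 0.0877 m

Mid-depth of clay below the footing base: z = 1.6 + 3.5/2 = 3.35 m.
Stress increase at mid-clay by the 2:1 spreading method:
Δσ = qB/(B+z) = 131×3.3/(3.3+3.35) = 65.008 kPa
Final effective stress: σ'_f = σ'_0 + Δσ = 78.8 + 65.008 = 143.81 kPa.
Normally consolidated clay, so the full stress increment lies on the virgin compression line:
S_c = C_c·H/(1+e₀)·log₁₀(σ'_f/σ'_0) = 0.21×3.5/(1+1.19)×log₁₀(143.81/78.8)
    = 0.33562 × 0.26126 = 0.08768 m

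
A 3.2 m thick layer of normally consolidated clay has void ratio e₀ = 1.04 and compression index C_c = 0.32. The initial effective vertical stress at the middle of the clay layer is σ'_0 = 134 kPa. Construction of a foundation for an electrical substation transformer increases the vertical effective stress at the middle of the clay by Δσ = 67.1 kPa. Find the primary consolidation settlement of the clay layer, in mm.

Final effective stress: σ'_f = σ'_0 + Δσ = 134 + 67.1 = 201.1 kPa.
Normally consolidated clay, so the full stress increment lies on the virgin compression line:
S_c = C_c·H/(1+e₀)·log₁₀(σ'_f/σ'_0) = 0.32×3.2/(1+1.04)×log₁₀(201.1/134)
    = 0.50196 × 0.17631 = 0.0885 m

S_c ≈ 88.5 mm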